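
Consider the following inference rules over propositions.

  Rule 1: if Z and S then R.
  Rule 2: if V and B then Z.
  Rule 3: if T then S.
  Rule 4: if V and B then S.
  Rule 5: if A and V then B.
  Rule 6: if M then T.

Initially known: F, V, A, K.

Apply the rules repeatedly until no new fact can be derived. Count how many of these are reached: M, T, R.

1

From A and V, Rule 5 gives B.
From V and B, Rule 4 gives S.
From V and B, Rule 2 gives Z.
Z and S hold, so R follows (Rule 1).
No rule produces M, and it is not given.
T would need M (Rule 6), but M is never established.
R: reached.
Reached: R — 1 of the 3.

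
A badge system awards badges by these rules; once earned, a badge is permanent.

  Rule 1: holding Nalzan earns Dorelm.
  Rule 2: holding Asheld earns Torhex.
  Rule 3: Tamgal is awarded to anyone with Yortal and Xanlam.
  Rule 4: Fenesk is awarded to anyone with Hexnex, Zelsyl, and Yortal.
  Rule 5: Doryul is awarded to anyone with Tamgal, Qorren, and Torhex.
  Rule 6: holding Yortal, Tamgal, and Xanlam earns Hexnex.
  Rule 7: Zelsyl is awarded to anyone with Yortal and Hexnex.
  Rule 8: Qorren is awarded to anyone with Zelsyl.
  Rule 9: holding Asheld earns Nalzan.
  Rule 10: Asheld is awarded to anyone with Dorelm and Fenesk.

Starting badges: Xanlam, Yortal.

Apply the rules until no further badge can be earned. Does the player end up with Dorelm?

Dorelm would need Nalzan (Rule 1), but Nalzan is never earned.

No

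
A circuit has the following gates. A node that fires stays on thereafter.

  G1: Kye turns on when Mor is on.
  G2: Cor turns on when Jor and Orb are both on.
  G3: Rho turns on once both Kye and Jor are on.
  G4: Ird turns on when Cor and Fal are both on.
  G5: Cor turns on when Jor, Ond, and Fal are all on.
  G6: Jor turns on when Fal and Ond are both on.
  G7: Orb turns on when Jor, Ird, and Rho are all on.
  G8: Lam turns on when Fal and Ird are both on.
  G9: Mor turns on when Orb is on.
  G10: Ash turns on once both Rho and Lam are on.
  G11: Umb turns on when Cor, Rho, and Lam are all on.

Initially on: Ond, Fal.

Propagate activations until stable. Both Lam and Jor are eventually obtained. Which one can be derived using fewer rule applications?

Jor

Jor: Fal and Ond are on, so Jor turns on (G6). [1 rule application]
Lam: G6: Fal and Ond on → Jor on. G5: Jor, Ond, and Fal on → Cor on. G4: Cor and Fal on → Ird on. Fal and Ird are on, so Lam turns on (G8). [4 rule applications]
Jor needs fewer.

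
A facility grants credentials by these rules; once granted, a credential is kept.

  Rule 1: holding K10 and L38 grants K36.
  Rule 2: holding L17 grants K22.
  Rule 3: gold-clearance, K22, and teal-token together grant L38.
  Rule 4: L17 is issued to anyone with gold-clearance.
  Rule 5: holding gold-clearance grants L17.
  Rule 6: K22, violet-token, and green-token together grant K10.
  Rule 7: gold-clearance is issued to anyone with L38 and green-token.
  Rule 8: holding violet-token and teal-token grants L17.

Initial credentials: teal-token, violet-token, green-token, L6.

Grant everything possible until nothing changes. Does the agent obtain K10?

Yes

Holding violet-token and teal-token grants L17 (Rule 8).
Holding L17 grants K22 (Rule 2).
Holding K22, violet-token, and green-token grants K10 (Rule 6).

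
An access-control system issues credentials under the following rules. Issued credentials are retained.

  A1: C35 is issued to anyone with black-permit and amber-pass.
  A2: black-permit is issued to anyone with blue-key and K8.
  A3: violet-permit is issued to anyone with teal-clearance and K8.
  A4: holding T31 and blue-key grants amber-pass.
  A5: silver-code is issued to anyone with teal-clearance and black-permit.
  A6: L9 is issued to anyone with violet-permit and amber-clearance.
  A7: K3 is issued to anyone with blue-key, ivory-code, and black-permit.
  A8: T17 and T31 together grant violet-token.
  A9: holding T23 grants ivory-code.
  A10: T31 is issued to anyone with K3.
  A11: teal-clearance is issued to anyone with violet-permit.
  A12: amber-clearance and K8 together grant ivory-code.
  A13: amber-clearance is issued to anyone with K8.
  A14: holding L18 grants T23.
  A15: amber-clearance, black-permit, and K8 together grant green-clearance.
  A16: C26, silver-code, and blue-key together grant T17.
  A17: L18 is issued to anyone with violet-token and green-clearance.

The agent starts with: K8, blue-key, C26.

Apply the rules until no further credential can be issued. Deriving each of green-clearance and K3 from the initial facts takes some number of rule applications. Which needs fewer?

green-clearance: Holding blue-key and K8 grants black-permit (A2). Holding K8 grants amber-clearance (A13). Holding amber-clearance, black-permit, and K8 grants green-clearance (A15). [3 rule applications]
K3: Holding blue-key and K8 grants black-permit (A2). Holding K8 grants amber-clearance (A13). Holding amber-clearance and K8 grants ivory-code (A12). Holding blue-key, ivory-code, and black-permit grants K3 (A7). [4 rule applications]
green-clearance needs fewer.

green-clearance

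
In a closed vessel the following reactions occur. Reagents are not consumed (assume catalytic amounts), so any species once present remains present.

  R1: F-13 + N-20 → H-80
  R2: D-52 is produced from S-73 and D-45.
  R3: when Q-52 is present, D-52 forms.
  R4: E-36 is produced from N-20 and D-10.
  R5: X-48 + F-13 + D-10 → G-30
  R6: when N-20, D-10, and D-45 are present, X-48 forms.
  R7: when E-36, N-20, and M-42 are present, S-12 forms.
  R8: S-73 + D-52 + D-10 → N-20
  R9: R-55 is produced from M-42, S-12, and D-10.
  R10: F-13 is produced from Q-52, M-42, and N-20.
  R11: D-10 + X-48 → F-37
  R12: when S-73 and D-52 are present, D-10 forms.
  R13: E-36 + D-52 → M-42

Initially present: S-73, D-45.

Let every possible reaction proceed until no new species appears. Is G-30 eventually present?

G-30 would need X-48, F-13, and D-10 (R5), but F-13 never forms.

No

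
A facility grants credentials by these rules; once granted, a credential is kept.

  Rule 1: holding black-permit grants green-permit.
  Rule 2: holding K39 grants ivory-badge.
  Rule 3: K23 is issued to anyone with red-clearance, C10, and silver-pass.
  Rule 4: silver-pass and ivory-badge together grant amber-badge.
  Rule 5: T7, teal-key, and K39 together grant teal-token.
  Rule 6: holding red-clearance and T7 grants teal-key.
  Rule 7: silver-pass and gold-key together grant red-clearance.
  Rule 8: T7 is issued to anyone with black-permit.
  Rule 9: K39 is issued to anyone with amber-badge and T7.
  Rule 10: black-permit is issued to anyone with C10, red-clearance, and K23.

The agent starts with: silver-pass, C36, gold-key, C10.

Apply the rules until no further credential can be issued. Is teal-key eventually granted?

Yes

Holding silver-pass and gold-key grants red-clearance (Rule 7).
Holding red-clearance, C10, and silver-pass grants K23 (Rule 3).
Holding C10, red-clearance, and K23 grants black-permit (Rule 10).
Holding black-permit grants T7 (Rule 8).
Holding red-clearance and T7 grants teal-key (Rule 6).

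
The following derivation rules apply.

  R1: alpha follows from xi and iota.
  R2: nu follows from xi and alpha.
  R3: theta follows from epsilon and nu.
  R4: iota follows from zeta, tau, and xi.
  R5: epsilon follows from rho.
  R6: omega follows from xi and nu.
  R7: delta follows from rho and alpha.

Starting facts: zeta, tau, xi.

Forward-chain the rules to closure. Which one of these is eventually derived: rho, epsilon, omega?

From zeta, tau, and xi, R4 gives iota.
xi and iota hold, so alpha follows (R1).
xi and alpha hold, so nu follows (R2).
xi and nu hold, so omega follows (R6).
epsilon would need rho (R5), but rho is never established. No rule produces rho, and it is not given.

omega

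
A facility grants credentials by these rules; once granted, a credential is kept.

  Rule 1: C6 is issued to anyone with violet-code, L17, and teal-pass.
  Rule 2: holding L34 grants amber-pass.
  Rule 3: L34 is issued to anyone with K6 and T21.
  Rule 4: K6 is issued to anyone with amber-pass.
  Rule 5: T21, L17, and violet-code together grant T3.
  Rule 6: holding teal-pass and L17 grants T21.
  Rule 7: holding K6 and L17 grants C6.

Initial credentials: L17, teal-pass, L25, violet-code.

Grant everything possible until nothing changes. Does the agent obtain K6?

K6 would need amber-pass (Rule 4), but amber-pass is never granted.

No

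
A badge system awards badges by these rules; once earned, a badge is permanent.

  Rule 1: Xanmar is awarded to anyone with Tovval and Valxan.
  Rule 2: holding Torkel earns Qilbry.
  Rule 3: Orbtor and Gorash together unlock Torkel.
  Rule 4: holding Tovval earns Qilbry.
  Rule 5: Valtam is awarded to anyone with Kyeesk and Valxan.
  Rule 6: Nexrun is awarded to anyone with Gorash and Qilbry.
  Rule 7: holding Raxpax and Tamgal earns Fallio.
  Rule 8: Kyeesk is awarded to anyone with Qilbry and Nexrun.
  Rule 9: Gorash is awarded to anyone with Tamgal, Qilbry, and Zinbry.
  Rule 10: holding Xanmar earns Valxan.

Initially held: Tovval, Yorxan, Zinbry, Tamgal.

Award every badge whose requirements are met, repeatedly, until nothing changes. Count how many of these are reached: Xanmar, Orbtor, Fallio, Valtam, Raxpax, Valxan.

0

Xanmar would need Tovval and Valxan (Rule 1), but Valxan is never earned.
No rule produces Orbtor, and it is not given.
Fallio would need Raxpax and Tamgal (Rule 7), but Raxpax is never earned.
Valtam would need Kyeesk and Valxan (Rule 5), but Valxan is never earned.
No rule produces Raxpax, and it is not given.
Valxan would need Xanmar (Rule 10), but Xanmar is never earned.
None of the 6 are reached.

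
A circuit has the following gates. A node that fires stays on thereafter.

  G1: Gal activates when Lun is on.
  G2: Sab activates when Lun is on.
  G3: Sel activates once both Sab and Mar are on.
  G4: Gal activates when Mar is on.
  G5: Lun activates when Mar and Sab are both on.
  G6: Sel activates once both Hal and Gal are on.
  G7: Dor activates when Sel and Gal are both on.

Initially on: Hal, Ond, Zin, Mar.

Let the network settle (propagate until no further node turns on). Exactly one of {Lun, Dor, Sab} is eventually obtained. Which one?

Mar is on, so Gal activates (G4).
Hal and Gal are on, so Sel activates (G6).
Sel and Gal are on, so Dor activates (G7).
Sab would need Lun (G2), but Lun never turns on. Lun would need Mar and Sab (G5), but Sab never turns on.

Dor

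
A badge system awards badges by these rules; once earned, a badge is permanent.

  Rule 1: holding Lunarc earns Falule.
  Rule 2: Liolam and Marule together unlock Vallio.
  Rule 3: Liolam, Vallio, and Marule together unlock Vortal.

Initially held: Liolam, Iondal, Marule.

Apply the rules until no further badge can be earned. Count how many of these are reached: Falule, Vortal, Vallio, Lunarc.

With Liolam and Marule, Vallio is earned (Rule 2).
With Liolam, Vallio, and Marule, Vortal is earned (Rule 3).
Falule would need Lunarc (Rule 1), but Lunarc is never earned.
Vortal: reached.
Vallio: reached.
No rule produces Lunarc, and it is not given.
Reached: Vortal and Vallio — 2 of the 4.

2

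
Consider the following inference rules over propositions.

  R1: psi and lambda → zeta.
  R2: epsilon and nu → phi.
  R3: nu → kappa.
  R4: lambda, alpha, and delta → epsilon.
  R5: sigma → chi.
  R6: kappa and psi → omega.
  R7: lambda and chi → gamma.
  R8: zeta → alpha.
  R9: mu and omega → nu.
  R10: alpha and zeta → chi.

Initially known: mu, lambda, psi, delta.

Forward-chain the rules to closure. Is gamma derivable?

Yes

From psi and lambda, R1 gives zeta.
zeta holds, so alpha follows (R8).
From alpha and zeta, R10 gives chi.
lambda and chi hold, so gamma follows (R7).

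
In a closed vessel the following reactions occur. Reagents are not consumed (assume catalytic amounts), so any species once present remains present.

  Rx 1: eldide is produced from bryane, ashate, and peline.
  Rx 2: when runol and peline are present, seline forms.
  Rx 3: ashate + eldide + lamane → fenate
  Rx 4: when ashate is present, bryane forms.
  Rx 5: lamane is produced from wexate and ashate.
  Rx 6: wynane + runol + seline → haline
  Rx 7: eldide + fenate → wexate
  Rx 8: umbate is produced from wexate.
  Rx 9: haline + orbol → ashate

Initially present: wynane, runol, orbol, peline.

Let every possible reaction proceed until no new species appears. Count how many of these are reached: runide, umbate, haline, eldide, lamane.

2

runol and peline present → seline forms (Rx 2).
wynane, runol, and seline present → haline forms (Rx 6).
haline and orbol present → ashate forms (Rx 9).
ashate present → bryane forms (Rx 4).
bryane, ashate, and peline present → eldide forms (Rx 1).
No rule produces runide, and it is not given.
umbate would need wexate (Rx 8), but wexate never forms.
haline: reached.
eldide: reached.
lamane would need wexate and ashate (Rx 5), but wexate never forms.
Reached: haline and eldide — 2 of the 5.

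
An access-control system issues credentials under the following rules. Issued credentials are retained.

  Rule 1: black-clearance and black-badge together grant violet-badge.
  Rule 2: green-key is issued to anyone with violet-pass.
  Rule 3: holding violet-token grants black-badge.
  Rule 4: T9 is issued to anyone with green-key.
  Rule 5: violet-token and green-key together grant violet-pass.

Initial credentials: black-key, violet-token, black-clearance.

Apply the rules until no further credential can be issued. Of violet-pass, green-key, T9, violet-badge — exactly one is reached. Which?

violet-badge

Holding violet-token grants black-badge (Rule 3).
Holding black-clearance and black-badge grants violet-badge (Rule 1).
T9 would need green-key (Rule 4), but green-key is never granted. green-key would need violet-pass (Rule 2), but violet-pass is never granted. violet-pass would need violet-token and green-key (Rule 5), but green-key is never granted.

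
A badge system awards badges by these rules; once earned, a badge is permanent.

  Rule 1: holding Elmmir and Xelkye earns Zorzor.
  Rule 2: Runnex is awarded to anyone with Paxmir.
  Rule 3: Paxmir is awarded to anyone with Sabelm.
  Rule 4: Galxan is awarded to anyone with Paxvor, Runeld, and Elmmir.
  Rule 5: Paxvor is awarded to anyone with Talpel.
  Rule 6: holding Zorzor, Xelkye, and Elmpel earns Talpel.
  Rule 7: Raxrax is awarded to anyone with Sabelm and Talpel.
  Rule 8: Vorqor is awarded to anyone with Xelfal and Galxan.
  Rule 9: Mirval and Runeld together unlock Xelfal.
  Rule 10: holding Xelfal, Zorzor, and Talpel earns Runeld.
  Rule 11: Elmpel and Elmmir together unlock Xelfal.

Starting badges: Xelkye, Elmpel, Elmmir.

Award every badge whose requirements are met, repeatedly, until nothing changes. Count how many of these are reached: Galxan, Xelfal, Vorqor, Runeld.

With Elmmir and Xelkye, Zorzor is earned (Rule 1).
With Elmpel and Elmmir, Xelfal is earned (Rule 11).
With Zorzor, Xelkye, and Elmpel, Talpel is earned (Rule 6).
With Xelfal, Zorzor, and Talpel, Runeld is earned (Rule 10).
With Talpel, Paxvor is earned (Rule 5).
With Paxvor, Runeld, and Elmmir, Galxan is earned (Rule 4).
With Xelfal and Galxan, Vorqor is earned (Rule 8).
Galxan: reached.
Xelfal: reached.
Vorqor: reached.
Runeld: reached.
All 4 are reached.

4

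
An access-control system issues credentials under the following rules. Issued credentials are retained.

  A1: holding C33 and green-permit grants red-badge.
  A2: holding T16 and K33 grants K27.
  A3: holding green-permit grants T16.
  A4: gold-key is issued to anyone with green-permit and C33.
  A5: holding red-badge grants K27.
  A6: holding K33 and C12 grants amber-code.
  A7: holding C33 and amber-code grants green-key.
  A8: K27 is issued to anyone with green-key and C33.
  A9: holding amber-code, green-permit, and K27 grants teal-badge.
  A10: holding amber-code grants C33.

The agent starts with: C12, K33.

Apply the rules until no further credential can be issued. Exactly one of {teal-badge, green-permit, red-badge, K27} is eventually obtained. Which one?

K27

Holding K33 and C12 grants amber-code (A6).
Holding amber-code grants C33 (A10).
Holding C33 and amber-code grants green-key (A7).
Holding green-key and C33 grants K27 (A8).
red-badge would need C33 and green-permit (A1), but green-permit is never granted. No rule produces green-permit, and it is not given. teal-badge would need amber-code, green-permit, and K27 (A9), but green-permit is never granted.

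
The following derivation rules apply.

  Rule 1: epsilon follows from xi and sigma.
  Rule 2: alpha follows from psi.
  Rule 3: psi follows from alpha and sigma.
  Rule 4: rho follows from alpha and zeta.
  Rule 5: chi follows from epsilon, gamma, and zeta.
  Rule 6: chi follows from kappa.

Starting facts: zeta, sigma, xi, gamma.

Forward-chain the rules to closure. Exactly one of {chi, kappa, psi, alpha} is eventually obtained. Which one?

chi

From xi and sigma, Rule 1 gives epsilon.
From epsilon, gamma, and zeta, Rule 5 gives chi.
No rule produces kappa, and it is not given. alpha would need psi (Rule 2), but psi is never established. psi would need alpha and sigma (Rule 3), but alpha is never established.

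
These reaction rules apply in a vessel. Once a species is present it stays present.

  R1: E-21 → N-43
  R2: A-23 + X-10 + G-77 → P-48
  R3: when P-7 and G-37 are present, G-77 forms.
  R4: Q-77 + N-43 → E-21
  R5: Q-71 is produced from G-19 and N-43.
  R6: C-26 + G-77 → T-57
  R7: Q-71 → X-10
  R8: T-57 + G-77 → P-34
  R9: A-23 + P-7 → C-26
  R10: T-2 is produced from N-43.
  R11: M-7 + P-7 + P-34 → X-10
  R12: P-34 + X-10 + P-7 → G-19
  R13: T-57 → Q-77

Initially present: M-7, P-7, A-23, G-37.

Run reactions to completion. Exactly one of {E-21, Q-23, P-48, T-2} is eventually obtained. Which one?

P-7 and G-37 present → G-77 forms (R3).
A-23 and P-7 present → C-26 forms (R9).
C-26 and G-77 present → T-57 forms (R6).
T-57 and G-77 present → P-34 forms (R8).
M-7, P-7, and P-34 present → X-10 forms (R11).
A-23, X-10, and G-77 present → P-48 forms (R2).
E-21 would need Q-77 and N-43 (R4), but N-43 never forms. No rule produces Q-23, and it is not given. T-2 would need N-43 (R10), but N-43 never forms.

P-48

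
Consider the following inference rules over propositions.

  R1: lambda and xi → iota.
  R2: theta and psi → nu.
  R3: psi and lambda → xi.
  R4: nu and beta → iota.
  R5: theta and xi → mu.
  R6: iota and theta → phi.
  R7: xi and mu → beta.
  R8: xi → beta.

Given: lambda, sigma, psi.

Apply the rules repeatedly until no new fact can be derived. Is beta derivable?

From psi and lambda, R3 gives xi.
xi holds, so beta follows (R8).

Yes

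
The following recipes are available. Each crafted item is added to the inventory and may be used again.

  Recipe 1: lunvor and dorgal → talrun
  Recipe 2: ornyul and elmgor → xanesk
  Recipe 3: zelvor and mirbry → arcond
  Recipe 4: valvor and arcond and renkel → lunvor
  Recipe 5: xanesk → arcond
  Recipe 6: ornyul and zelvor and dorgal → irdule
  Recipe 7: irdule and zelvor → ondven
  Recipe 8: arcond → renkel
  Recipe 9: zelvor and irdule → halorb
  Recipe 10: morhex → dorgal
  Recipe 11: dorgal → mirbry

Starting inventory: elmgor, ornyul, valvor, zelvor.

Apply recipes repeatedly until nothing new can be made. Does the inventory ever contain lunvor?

Yes

Using Recipe 2, ornyul and elmgor make xanesk.
xanesk → arcond (Recipe 5).
Using Recipe 8, arcond makes renkel.
valvor and arcond and renkel → lunvor (Recipe 4).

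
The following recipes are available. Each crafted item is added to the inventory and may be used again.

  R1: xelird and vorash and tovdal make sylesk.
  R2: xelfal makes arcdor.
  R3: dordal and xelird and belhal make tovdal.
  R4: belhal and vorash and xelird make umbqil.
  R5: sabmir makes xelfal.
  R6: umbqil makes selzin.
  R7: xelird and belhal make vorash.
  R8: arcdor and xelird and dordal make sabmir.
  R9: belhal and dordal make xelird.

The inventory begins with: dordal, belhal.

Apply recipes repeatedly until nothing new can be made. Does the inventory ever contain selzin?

Using R9, belhal and dordal make xelird.
Using R7, xelird and belhal make vorash.
Using R4, belhal, vorash, and xelird make umbqil.
umbqil → selzin (R6).

Yes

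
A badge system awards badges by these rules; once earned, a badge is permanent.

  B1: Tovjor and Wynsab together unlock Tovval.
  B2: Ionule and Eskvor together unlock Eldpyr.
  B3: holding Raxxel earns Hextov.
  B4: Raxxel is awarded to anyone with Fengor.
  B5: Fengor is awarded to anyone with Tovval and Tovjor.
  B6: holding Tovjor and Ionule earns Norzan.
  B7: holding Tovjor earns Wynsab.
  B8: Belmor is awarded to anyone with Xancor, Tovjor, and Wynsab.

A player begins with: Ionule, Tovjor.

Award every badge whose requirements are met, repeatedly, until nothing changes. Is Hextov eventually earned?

Yes

With Tovjor, Wynsab is earned (B7).
With Tovjor and Wynsab, Tovval is earned (B1).
With Tovval and Tovjor, Fengor is earned (B5).
With Fengor, Raxxel is earned (B4).
With Raxxel, Hextov is earned (B3).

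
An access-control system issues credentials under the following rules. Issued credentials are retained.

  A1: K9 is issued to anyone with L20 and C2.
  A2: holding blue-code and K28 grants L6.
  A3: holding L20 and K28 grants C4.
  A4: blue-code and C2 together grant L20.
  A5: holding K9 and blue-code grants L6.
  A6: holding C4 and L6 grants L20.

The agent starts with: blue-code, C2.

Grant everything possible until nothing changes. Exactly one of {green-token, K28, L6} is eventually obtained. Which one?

L6

Holding blue-code and C2 grants L20 (A4).
Holding L20 and C2 grants K9 (A1).
Holding K9 and blue-code grants L6 (A5).
No rule produces green-token, and it is not given. No rule produces K28, and it is not given.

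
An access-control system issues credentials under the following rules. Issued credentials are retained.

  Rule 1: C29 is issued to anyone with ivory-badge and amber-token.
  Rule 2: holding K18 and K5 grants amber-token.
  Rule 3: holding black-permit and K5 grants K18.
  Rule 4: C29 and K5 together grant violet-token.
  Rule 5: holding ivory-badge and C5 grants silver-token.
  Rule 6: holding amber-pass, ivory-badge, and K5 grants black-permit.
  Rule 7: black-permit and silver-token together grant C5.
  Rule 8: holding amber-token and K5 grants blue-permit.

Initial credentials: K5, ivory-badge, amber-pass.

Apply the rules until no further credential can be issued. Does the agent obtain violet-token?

Yes

Holding amber-pass, ivory-badge, and K5 grants black-permit (Rule 6).
Holding black-permit and K5 grants K18 (Rule 3).
Holding K18 and K5 grants amber-token (Rule 2).
Holding ivory-badge and amber-token grants C29 (Rule 1).
Holding C29 and K5 grants violet-token (Rule 4).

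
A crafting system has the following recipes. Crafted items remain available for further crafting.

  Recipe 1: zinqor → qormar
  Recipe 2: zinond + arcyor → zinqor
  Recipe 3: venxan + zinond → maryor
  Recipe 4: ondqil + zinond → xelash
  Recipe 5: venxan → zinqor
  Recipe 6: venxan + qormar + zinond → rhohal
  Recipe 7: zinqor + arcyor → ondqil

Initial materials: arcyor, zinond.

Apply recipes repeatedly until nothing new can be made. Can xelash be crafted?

Yes

Using Recipe 2, zinond and arcyor make zinqor.
zinqor + arcyor → ondqil (Recipe 7).
Using Recipe 4, ondqil and zinond make xelash.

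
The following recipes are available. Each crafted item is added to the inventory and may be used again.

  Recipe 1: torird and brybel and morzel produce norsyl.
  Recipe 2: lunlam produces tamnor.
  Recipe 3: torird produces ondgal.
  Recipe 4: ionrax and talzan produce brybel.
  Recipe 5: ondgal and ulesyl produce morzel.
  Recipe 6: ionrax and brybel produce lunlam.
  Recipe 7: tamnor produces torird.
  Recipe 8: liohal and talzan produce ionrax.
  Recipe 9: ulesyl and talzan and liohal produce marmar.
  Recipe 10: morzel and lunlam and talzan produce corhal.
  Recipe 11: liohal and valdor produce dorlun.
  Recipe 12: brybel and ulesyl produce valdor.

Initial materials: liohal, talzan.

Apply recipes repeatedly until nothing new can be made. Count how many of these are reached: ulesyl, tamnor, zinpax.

1

Using Recipe 8, liohal and talzan make ionrax.
Using Recipe 4, ionrax and talzan make brybel.
Using Recipe 6, ionrax and brybel make lunlam.
Using Recipe 2, lunlam makes tamnor.
No rule produces ulesyl, and it is not given.
tamnor: reached.
No rule produces zinpax, and it is not given.
Reached: tamnor — 1 of the 3.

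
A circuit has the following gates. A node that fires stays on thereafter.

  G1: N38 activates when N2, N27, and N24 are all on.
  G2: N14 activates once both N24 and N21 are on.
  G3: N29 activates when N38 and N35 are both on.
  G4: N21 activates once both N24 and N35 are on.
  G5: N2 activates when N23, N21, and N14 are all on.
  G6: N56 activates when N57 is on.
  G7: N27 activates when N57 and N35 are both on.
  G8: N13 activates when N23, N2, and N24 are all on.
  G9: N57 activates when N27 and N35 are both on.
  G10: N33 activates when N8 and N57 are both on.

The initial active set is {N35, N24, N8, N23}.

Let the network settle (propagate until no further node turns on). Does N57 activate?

No

N57 would need N27 and N35 (G9), but N27 never turns on.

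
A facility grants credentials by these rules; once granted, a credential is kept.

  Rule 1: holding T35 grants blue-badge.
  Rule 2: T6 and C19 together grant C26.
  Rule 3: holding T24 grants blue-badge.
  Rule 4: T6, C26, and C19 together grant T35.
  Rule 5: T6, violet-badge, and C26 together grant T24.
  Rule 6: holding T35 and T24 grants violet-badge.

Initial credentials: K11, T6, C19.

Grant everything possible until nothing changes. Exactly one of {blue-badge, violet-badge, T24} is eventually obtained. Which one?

blue-badge

Holding T6 and C19 grants C26 (Rule 2).
Holding T6, C26, and C19 grants T35 (Rule 4).
Holding T35 grants blue-badge (Rule 1).
T24 would need T6, violet-badge, and C26 (Rule 5), but violet-badge is never granted. violet-badge would need T35 and T24 (Rule 6), but T24 is never granted.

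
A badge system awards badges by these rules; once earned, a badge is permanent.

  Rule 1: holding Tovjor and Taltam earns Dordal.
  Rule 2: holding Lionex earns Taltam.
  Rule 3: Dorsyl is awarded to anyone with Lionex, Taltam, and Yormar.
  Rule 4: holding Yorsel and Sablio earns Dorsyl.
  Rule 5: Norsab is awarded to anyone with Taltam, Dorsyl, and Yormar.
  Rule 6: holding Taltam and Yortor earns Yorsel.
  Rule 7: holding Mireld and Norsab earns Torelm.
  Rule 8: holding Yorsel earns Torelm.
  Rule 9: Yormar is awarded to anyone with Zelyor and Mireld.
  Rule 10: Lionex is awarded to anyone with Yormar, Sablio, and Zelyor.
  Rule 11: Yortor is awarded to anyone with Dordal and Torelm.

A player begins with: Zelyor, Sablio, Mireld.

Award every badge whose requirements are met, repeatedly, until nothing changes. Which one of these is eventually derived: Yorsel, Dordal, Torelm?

With Zelyor and Mireld, Yormar is earned (Rule 9).
With Yormar, Sablio, and Zelyor, Lionex is earned (Rule 10).
With Lionex, Taltam is earned (Rule 2).
With Lionex, Taltam, and Yormar, Dorsyl is earned (Rule 3).
With Taltam, Dorsyl, and Yormar, Norsab is earned (Rule 5).
With Mireld and Norsab, Torelm is earned (Rule 7).
Yorsel would need Taltam and Yortor (Rule 6), but Yortor is never earned. Dordal would need Tovjor and Taltam (Rule 1), but Tovjor is never earned.

Torelm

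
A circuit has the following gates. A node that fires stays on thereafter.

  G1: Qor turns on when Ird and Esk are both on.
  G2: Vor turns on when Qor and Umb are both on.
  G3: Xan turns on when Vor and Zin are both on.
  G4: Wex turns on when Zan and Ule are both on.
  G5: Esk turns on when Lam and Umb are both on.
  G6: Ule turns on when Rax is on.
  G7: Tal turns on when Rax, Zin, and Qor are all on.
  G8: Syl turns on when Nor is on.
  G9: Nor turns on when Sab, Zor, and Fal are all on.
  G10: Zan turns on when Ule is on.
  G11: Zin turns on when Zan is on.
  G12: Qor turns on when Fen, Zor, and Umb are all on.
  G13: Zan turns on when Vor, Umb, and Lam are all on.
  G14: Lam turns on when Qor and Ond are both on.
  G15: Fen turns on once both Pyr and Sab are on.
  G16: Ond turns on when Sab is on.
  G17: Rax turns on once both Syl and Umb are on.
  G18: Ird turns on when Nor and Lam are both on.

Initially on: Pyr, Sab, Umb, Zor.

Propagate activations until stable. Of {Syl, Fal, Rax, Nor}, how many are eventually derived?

0

Syl would need Nor (G8), but Nor never turns on.
No rule produces Fal, and it is not given.
Rax would need Syl and Umb (G17), but Syl never turns on.
Nor would need Sab, Zor, and Fal (G9), but Fal never turns on.
None of the 4 are reached.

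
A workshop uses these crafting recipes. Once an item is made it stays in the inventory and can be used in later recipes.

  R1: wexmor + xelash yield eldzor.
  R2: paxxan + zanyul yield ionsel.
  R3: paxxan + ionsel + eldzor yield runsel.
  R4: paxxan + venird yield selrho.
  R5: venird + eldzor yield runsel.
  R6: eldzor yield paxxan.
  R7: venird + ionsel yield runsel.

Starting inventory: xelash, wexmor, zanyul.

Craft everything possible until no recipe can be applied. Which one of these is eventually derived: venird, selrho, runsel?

Using R1, wexmor and xelash make eldzor.
Using R6, eldzor makes paxxan.
paxxan + zanyul → ionsel (R2).
paxxan + ionsel + eldzor → runsel (R3).
No rule produces venird, and it is not given. selrho would need paxxan and venird (R4), but venird is never obtained.

runsel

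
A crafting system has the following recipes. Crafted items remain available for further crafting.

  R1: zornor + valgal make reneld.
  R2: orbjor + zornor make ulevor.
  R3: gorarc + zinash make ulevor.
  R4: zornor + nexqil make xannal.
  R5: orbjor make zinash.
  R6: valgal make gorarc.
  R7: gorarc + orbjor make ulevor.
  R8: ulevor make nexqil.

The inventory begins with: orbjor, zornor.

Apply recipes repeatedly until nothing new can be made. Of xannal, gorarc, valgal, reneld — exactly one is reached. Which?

xannal

Using R2, orbjor and zornor make ulevor.
Using R8, ulevor makes nexqil.
zornor + nexqil → xannal (R4).
gorarc would need valgal (R6), but valgal is never obtained. No rule produces valgal, and it is not given. reneld would need zornor and valgal (R1), but valgal is never obtained.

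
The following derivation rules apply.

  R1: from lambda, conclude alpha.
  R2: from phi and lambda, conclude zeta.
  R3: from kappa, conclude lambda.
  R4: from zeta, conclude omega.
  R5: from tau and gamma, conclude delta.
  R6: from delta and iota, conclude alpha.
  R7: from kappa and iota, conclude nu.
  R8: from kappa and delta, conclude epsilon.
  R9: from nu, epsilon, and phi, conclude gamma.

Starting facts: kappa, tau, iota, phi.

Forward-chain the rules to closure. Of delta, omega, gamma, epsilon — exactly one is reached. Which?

From kappa, R3 gives lambda.
phi and lambda hold, so zeta follows (R2).
From zeta, R4 gives omega.
gamma would need nu, epsilon, and phi (R9), but epsilon is never established. epsilon would need kappa and delta (R8), but delta is never established. delta would need tau and gamma (R5), but gamma is never established.

omega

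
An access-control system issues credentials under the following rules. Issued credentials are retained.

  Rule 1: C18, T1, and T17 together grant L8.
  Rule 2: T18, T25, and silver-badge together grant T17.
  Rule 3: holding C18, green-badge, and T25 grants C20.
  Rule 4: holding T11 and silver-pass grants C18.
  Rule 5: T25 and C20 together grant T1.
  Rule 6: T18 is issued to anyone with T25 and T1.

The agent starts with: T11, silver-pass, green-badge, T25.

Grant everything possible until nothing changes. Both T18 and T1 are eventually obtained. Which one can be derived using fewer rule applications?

T1

T1: Holding T11 and silver-pass grants C18 (Rule 4). Holding C18, green-badge, and T25 grants C20 (Rule 3). Holding T25 and C20 grants T1 (Rule 5). [3 rule applications]
T18: Holding T11 and silver-pass grants C18 (Rule 4). Holding C18, green-badge, and T25 grants C20 (Rule 3). Holding T25 and C20 grants T1 (Rule 5). Holding T25 and T1 grants T18 (Rule 6). [4 rule applications]
T1 needs fewer.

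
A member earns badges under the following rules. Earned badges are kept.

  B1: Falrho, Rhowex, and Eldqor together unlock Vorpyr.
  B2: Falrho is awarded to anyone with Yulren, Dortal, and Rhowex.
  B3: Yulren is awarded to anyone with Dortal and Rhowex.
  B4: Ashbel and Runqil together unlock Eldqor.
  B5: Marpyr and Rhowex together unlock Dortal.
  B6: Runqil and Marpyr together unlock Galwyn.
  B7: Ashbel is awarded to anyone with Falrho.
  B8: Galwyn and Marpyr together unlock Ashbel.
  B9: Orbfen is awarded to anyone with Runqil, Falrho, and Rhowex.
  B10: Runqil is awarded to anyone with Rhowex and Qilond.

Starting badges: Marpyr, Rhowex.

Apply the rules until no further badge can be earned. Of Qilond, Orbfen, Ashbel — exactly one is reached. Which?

Ashbel

With Marpyr and Rhowex, Dortal is earned (B5).
With Dortal and Rhowex, Yulren is earned (B3).
With Yulren, Dortal, and Rhowex, Falrho is earned (B2).
With Falrho, Ashbel is earned (B7).
Orbfen would need Runqil, Falrho, and Rhowex (B9), but Runqil is never earned. No rule produces Qilond, and it is not given.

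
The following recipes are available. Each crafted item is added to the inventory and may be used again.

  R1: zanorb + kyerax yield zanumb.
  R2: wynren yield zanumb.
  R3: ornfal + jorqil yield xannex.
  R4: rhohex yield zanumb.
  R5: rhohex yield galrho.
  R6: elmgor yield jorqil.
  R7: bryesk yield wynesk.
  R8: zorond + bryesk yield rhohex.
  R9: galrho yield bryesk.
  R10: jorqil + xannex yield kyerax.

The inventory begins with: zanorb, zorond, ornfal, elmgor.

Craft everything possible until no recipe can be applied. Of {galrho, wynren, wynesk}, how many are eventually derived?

0

galrho would need rhohex (R5), but rhohex is never obtained.
No rule produces wynren, and it is not given.
wynesk would need bryesk (R7), but bryesk is never obtained.
None of the 3 are reached.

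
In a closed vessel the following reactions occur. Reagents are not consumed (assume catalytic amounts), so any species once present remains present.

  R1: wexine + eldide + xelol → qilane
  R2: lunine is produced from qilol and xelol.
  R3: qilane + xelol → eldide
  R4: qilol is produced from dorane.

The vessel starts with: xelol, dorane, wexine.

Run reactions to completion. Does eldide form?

No

eldide would need qilane and xelol (R3), but qilane never forms.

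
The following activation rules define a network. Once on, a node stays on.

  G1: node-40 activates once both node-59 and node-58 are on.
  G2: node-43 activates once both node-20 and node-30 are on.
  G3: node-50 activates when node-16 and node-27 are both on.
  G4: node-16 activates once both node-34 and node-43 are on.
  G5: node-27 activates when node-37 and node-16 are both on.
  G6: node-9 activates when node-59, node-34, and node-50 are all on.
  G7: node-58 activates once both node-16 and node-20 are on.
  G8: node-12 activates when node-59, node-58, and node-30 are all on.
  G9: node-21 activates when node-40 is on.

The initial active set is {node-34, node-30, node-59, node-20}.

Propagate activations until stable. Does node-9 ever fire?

No

node-9 would need node-59, node-34, and node-50 (G6), but node-50 never turns on.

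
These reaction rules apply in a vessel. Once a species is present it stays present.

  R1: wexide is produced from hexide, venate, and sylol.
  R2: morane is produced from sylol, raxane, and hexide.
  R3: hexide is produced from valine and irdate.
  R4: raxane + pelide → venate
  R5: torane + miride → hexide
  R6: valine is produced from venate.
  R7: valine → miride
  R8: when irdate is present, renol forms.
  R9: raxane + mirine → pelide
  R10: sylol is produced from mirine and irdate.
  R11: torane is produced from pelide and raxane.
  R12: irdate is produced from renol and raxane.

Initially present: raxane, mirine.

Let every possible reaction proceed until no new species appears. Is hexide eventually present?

Yes

raxane and mirine present → pelide forms (R9).
pelide and raxane present → torane forms (R11).
raxane and pelide present → venate forms (R4).
venate present → valine forms (R6).
valine present → miride forms (R7).
torane and miride present → hexide forms (R5).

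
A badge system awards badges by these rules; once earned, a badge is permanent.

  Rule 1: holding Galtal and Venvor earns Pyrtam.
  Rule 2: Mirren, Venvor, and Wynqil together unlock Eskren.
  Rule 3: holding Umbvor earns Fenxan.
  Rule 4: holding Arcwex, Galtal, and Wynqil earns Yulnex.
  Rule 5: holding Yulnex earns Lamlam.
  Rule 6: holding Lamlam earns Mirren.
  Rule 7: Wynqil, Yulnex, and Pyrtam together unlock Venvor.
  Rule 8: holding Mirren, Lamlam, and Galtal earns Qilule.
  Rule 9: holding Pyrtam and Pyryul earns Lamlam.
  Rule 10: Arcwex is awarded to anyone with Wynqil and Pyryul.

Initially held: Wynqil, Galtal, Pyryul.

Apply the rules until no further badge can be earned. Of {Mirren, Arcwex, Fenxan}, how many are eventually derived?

2

With Wynqil and Pyryul, Arcwex is earned (Rule 10).
With Arcwex, Galtal, and Wynqil, Yulnex is earned (Rule 4).
With Yulnex, Lamlam is earned (Rule 5).
With Lamlam, Mirren is earned (Rule 6).
Mirren: reached.
Arcwex: reached.
Fenxan would need Umbvor (Rule 3), but Umbvor is never earned.
Reached: Mirren and Arcwex — 2 of the 3.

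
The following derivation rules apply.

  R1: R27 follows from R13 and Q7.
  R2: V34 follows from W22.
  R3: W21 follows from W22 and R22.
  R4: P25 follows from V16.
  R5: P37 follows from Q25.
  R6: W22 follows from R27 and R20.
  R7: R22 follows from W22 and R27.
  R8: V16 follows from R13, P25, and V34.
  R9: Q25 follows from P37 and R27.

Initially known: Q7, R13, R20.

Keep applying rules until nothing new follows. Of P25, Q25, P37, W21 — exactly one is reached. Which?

R13 and Q7 hold, so R27 follows (R1).
From R27 and R20, R6 gives W22.
W22 and R27 hold, so R22 follows (R7).
W22 and R22 hold, so W21 follows (R3).
P25 would need V16 (R4), but V16 is never established. P37 would need Q25 (R5), but Q25 is never established. Q25 would need P37 and R27 (R9), but P37 is never established.

W21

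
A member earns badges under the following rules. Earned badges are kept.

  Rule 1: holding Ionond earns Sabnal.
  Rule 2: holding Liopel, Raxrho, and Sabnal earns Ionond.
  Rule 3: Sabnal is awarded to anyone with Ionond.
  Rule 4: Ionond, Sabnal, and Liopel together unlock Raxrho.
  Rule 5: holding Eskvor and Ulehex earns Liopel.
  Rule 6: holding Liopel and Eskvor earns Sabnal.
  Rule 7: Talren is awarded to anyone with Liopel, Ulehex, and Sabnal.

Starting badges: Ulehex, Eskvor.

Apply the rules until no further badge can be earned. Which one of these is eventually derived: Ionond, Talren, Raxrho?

With Eskvor and Ulehex, Liopel is earned (Rule 5).
With Liopel and Eskvor, Sabnal is earned (Rule 6).
With Liopel, Ulehex, and Sabnal, Talren is earned (Rule 7).
Raxrho would need Ionond, Sabnal, and Liopel (Rule 4), but Ionond is never earned. Ionond would need Liopel, Raxrho, and Sabnal (Rule 2), but Raxrho is never earned.

Talren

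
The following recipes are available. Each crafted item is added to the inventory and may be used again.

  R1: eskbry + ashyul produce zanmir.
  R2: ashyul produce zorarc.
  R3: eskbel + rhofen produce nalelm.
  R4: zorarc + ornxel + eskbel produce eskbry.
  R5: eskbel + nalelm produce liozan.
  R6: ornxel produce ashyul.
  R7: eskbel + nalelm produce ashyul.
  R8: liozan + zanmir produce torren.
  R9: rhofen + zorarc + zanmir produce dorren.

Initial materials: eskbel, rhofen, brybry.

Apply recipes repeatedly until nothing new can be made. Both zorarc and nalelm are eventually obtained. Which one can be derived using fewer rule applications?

nalelm

nalelm: Using R3, eskbel and rhofen make nalelm. [1 rule application]
zorarc: eskbel + rhofen → nalelm (R3). Using R7, eskbel and nalelm make ashyul. Using R2, ashyul makes zorarc. [3 rule applications]
nalelm needs fewer.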